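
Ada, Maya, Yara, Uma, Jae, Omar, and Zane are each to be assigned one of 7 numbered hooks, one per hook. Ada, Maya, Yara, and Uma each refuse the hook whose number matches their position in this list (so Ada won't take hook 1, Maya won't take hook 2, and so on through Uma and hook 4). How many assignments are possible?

2790

Let Aᵢ (for 1 ≤ i ≤ 4) be the placements that put person i in their forbidden hook. Any j of these fix j positions, leaving (7−j)! ways to fill the rest, and there are C(4,j) ways to pick which j.
By inclusion–exclusion, the number of valid placements is Σ_{j=0}^{4} (−1)^j C(4,j)·(7−j)!.
Computing: 5040 − 2880 + 720 − 96 + 6 = 2790.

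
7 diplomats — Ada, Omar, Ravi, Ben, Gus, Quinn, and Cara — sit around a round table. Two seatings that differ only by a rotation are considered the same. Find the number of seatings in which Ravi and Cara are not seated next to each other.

All circular seatings of 7 people number (6)! = 720.
Seatings with Ravi beside Cara: treat them as a block with 2 internal orders, giving 2 × (5)! = 240.
Subtracting, 720 − 240 = 480.

480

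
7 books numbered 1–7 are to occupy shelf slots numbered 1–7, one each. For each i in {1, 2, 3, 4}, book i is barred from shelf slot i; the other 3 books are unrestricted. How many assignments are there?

2790

Let Aᵢ (for 1 ≤ i ≤ 4) be the placements that put book i in its forbidden shelf slot. Any j of these fix j positions, leaving (7−j)! ways to fill the rest, and there are C(4,j) ways to pick which j.
By inclusion–exclusion, the number of valid placements is Σ_{j=0}^{4} (−1)^j C(4,j)·(7−j)!.
Computing: 5040 − 2880 + 720 − 96 + 6 = 2790.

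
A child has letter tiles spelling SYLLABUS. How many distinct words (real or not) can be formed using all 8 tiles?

Letter multiplicities in SYLLABUS: A×1, B×1, L×2, S×2, U×1, Y×1.
Dividing 8! = 40320 by 2!·2! = 4 for the repeated letters gives 10080.

10080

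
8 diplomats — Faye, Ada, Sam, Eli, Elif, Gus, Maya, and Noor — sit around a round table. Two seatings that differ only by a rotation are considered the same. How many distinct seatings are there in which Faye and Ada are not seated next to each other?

All circular seatings of 8 people number (7)! = 5040.
Seatings with Faye beside Ada: treat them as a block with 2 internal orders, giving 2 × (6)! = 1440.
Subtracting, 5040 − 1440 = 3600.

3600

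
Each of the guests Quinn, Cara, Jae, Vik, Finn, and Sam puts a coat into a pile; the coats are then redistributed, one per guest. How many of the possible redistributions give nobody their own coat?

265

Let Aᵢ be the assignments in which guest i gets their own coat. We want the size of the complement of A₁∪…∪A_6.
By inclusion–exclusion this is Σ_{j=0}^{6} (−1)^j C(6,j)·(6−j)!.
Computing: 720 − 720 + 360 − 120 + 30 − 6 + 1 = 265.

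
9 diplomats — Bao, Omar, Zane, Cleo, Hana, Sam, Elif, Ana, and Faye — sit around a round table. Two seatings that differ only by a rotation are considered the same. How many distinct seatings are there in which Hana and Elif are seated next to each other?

Glue Hana and Elif into a block (2 internal orders). Seating 8 units around a circle gives (7)! arrangements.
So 2 × (7)! = 2 × 5040 = 10080.

10080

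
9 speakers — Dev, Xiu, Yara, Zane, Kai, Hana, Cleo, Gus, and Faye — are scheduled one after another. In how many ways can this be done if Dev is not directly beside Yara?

Of the 9! = 362880 arrangements, those with Dev and Yara adjacent number 2 × 8! = 80640 (treat the pair as a block with 2 internal orders).
So 362880 − 80640 = 282240 arrangements keep them apart.

282240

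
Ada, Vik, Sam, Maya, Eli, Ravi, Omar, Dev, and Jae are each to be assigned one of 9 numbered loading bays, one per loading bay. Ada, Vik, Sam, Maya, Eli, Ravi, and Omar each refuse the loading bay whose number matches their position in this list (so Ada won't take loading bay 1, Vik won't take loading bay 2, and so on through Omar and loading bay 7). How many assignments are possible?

165016

Let Aᵢ (for 1 ≤ i ≤ 7) be the placements that put person i in their forbidden loading bay. Any j of these fix j positions, leaving (9−j)! ways to fill the rest, and there are C(7,j) ways to pick which j.
By inclusion–exclusion, the number of valid placements is Σ_{j=0}^{7} (−1)^j C(7,j)·(9−j)!.
Computing: 362880 − 282240 + 105840 − 25200 + 4200 − 504 + 42 − 2 = 165016.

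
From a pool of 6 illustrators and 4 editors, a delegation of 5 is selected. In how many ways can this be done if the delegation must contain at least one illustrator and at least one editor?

With no constraint there are C(10,5) = 252 possible selections.
Selections missing a whole group: no illustrators → C(4,5) = 0; no editors → C(6,5) = 6.
Both groups omitted at once is impossible, so 252 − 6 = 246.

246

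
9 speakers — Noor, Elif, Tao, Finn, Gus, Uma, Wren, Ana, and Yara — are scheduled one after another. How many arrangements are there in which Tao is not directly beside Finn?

Of the 9! = 362880 arrangements, those with Tao and Finn adjacent number 2 × 8! = 80640 (treat the pair as a block with 2 internal orders).
Complementary counting: 362880 − 80640 = 282240.

282240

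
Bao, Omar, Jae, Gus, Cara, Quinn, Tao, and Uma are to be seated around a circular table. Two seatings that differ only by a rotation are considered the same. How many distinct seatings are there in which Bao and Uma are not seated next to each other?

3600

All circular seatings of 8 people number (7)! = 5040.
Seatings with Bao beside Uma: treat them as a block with 2 internal orders, giving 2 × (6)! = 1440.
Subtracting, 5040 − 1440 = 3600.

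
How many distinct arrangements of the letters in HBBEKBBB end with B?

With the last slot taken by B, it remains to arrange the other 7 letters (HBEKBBB).
Those 7 letters have B appearing 4 times, giving (7)!/(4!) = 210.

210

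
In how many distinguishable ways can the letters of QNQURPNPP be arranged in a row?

15120

The 9 letters of QNQURPNPP have repeats: N appearing twice, P appearing 3 times, and Q appearing twice.
So there are 9! / (3!·2!·2!) = 15120 distinguishable arrangements.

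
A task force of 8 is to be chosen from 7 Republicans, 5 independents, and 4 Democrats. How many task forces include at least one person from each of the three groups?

12201

With no constraint there are C(16,8) = 12870 possible selections.
Subtract selections that omit an entire group: no Republicans → C(9,8) = 9; no independents → C(11,8) = 165; no Democrats → C(12,8) = 495.
Add back selections omitting two groups (i.e. drawn from a single group): C(7,8) + C(5,8) + C(4,8) = 0.
By inclusion–exclusion: 12870 − 669 + 0 = 12201.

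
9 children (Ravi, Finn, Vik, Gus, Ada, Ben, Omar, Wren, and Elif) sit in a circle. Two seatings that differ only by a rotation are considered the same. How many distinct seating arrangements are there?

40320

Around a circle, 9 distinct people have 9!/9 = (8)! = 40320 rotationally distinct seatings.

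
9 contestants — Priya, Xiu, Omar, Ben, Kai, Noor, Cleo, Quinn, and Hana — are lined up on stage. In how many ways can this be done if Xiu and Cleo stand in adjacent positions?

80640

Place the 7 others and the Xiu-Cleo pair as 8 objects in a line; the pair has 2 internal arrangements.
That gives 2 × 8! = 2 × 40320 = 80640.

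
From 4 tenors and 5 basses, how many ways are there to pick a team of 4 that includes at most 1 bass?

21

Split by how many basses are chosen (0 through 1).
Sum: C(5,0)·C(4,4) + C(5,1)·C(4,3) = 1 + 20 = 21.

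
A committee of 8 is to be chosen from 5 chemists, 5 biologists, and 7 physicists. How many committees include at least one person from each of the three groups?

With no constraint there are C(17,8) = 24310 possible selections.
Selections missing a whole group: no chemists → C(12,8) = 495; no biologists → C(12,8) = 495; no physicists → C(10,8) = 45.
Add back selections omitting two groups (i.e. drawn from a single group): C(5,8) + C(5,8) + C(7,8) = 0.
By inclusion–exclusion: 24310 − 1035 + 0 = 23275.

23275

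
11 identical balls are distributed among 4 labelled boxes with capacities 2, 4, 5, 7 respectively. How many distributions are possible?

71

By stars and bars, unrestricted non-negative solutions to x_1+…+x_4 = 11 number C(11+3,3) = 364.
Subtract solutions that violate a single cap (substitute x_i' = x_i − (cap_i+1)): x_1 ≥ 3 gives C(11,3) = 165; x_2 ≥ 5 gives C(9,3) = 84; x_3 ≥ 6 gives C(8,3) = 56; x_4 ≥ 8 gives C(6,3) = 20. Together 325.
Add back pairs where two caps are both exceeded: 20 + 10 + 1 + 1 + 0 + 0 = 32.
By inclusion–exclusion the count is 364 − 325 + 32 = 71.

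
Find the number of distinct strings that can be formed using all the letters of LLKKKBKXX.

3780

The 9 letters of LLKKKBKXX have repeats: K appearing 4 times, L appearing twice, and X appearing twice.
Dividing 9! = 362880 by 4!·2!·2! = 96 for the repeated letters gives 3780.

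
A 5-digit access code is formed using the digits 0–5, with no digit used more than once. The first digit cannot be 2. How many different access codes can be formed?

600

The first digit has 6−1 = 5 choices (anything except 2).
The remaining 4 digits are filled from the other 5 symbols without repetition: 5 × 4 × 3 × 2 = 120.
Total: 5 × 120 = 600.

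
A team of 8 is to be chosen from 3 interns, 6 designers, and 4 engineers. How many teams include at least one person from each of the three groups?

Unrestricted: C(13,8) = 1287 ways to pick any 8 of the 13.
Selections missing a whole group: no interns → C(10,8) = 45; no designers → C(7,8) = 0; no engineers → C(9,8) = 9.
Add back selections omitting two groups (i.e. drawn from a single group): C(3,8) + C(6,8) + C(4,8) = 0.
By inclusion–exclusion: 1287 − 54 + 0 = 1233.

1233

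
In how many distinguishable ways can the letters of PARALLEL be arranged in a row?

Letter multiplicities in PARALLEL: A×2, E×1, L×3, P×1, R×1.
The number of distinct arrangements is 8!/(3!·2!) = 40320/12 = 3360.

3360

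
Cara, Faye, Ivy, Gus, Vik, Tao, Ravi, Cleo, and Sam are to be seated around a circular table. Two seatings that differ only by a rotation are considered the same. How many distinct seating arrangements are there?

Fix one person's seat to break rotational symmetry; the remaining 8 people can be arranged in (8)! = 40320 ways.

40320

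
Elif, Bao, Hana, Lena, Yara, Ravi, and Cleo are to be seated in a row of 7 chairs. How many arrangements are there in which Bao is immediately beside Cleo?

Treat {Bao, Cleo} as a single unit. There are 6 units to order, and the pair itself can be ordered 2 ways.
That gives 2 × 6! = 2 × 720 = 1440.

1440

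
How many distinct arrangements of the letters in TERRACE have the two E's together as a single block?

Treat the 2 copies of E as a single block. The multiset to arrange is then {EE, A, C, R, R, T}, 6 items in all.
That gives (6)!/(2!) = 360 arrangements.

360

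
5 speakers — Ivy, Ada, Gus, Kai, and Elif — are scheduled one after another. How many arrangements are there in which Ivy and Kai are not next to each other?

Of the 5! = 120 arrangements, those with Ivy and Kai adjacent number 2 × 4! = 48 (treat the pair as a block with 2 internal orders).
So 120 − 48 = 72 arrangements keep them apart.

72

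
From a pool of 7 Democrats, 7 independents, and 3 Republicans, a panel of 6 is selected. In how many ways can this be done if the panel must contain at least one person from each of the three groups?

With no constraint there are C(17,6) = 12376 possible selections.
Selections missing a whole group: no Democrats → C(10,6) = 210; no independents → C(10,6) = 210; no Republicans → C(14,6) = 3003.
Add back selections omitting two groups (i.e. drawn from a single group): C(7,6) + C(7,6) + C(3,6) = 14.
By inclusion–exclusion: 12376 − 3423 + 14 = 8967.

8967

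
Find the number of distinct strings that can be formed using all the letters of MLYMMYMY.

280

Letter multiplicities in MLYMMYMY: L×1, M×4, Y×3.
So there are 8! / (4!·3!) = 280 distinguishable arrangements.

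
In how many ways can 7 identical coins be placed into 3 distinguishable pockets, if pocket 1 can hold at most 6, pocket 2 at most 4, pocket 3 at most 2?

14

Ignoring the caps, the number of non-negative solutions to x_1+…+x_3 = 7 is C(9,2) = 36.
Subtract solutions that violate a single cap (substitute x_i' = x_i − (cap_i+1)): x_1 ≥ 7 gives C(2,2) = 1; x_2 ≥ 5 gives C(4,2) = 6; x_3 ≥ 3 gives C(6,2) = 15. Together 22.
No two caps can be exceeded simultaneously, so the pair terms are all 0.
By inclusion–exclusion the count is 36 − 22 + 0 = 14.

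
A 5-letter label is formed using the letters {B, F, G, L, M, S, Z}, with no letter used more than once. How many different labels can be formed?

2520

With no repetition, fill the 5 letters in order: 7 choices, then 6, down to 3.
7 × 6 × 5 × 4 × 3 = 2520.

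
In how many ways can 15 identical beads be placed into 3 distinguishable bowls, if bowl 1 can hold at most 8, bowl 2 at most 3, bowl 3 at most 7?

10

By stars and bars, unrestricted non-negative solutions to x_1+…+x_3 = 15 number C(15+2,2) = 136.
Subtract solutions that violate a single cap (substitute x_i' = x_i − (cap_i+1)): x_1 ≥ 9 gives C(8,2) = 28; x_2 ≥ 4 gives C(13,2) = 78; x_3 ≥ 8 gives C(9,2) = 36. Together 142.
Add back pairs where two caps are both exceeded: 6 + 0 + 10 = 16.
By inclusion–exclusion the count is 136 − 142 + 16 = 10.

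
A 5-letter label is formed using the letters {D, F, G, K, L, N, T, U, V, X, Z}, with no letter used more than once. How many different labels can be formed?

55440

With no repetition, fill the 5 letters in order: 11 choices, then 10, down to 7.
That product is 11 × 10 × 9 × 8 × 7 = 55440.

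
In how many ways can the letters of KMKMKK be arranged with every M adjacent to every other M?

Treat the 2 copies of M as a single block. The multiset to arrange is then {MM, K, K, K, K}, 5 items in all.
That gives (5)!/(4!) = 5 arrangements.

5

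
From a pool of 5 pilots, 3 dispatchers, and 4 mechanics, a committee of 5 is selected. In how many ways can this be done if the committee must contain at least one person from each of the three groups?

590

Total 5-person selections from all 12: C(12,5) = 792.
Selections missing a whole group: no pilots → C(7,5) = 21; no dispatchers → C(9,5) = 126; no mechanics → C(8,5) = 56.
Add back selections omitting two groups (i.e. drawn from a single group): C(5,5) + C(3,5) + C(4,5) = 1.
By inclusion–exclusion: 792 − 203 + 1 = 590.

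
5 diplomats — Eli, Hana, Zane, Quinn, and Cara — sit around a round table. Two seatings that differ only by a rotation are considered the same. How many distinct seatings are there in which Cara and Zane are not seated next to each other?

All circular seatings of 5 people number (4)! = 24.
Those with Cara next to Zane: fuse the pair into one unit and seat 4 units around a circle — 2·(3)! = 12.
Subtracting, 24 − 12 = 12.

12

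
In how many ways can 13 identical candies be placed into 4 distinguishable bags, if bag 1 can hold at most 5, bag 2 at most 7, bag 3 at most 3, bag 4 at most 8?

Without the upper bounds there are C(16,3) = 560 ways to split 13 among 4 bags.
Subtract solutions that violate a single cap (substitute x_i' = x_i − (cap_i+1)): x_1 ≥ 6 gives C(10,3) = 120; x_2 ≥ 8 gives C(8,3) = 56; x_3 ≥ 4 gives C(12,3) = 220; x_4 ≥ 9 gives C(7,3) = 35. Together 431.
Add back pairs where two caps are both exceeded: 0 + 20 + 0 + 4 + 0 + 1 = 25.
By inclusion–exclusion the count is 560 − 431 + 25 = 154.

154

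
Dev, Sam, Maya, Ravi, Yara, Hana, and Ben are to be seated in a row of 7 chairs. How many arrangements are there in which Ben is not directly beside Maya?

There are 7! = 5040 arrangements in all. If Ben and Maya are adjacent, merging them into one block gives 2·(6)! = 1440 arrangements.
Complementary counting: 5040 − 1440 = 3600.

3600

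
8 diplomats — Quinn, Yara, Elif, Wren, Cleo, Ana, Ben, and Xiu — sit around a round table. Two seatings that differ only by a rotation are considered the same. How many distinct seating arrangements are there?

5040

Seat Quinn anywhere (absorbing the rotational symmetry), then permute the other 7: (7)! = 5040.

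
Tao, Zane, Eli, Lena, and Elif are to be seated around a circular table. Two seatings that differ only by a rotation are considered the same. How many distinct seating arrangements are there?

Seat Tao anywhere (absorbing the rotational symmetry), then permute the other 4: (4)! = 24.

24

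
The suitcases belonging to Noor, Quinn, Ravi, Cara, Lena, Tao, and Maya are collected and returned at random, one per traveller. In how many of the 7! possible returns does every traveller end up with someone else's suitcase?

1854

Let Aᵢ be the assignments in which traveller i gets their own suitcase. We want the size of the complement of A₁∪…∪A_7.
By inclusion–exclusion this is Σ_{j=0}^{7} (−1)^j C(7,j)·(7−j)!.
Computing: 5040 − 5040 + 2520 − 840 + 210 − 42 + 7 − 1 = 1854.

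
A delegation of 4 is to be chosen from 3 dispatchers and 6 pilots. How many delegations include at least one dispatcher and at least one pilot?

Unrestricted: C(9,4) = 126 ways to pick any 4 of the 9.
Selections missing a whole group: no dispatchers → C(6,4) = 15; no pilots → C(3,4) = 0.
Both groups omitted at once is impossible, so 126 − 15 = 111.

111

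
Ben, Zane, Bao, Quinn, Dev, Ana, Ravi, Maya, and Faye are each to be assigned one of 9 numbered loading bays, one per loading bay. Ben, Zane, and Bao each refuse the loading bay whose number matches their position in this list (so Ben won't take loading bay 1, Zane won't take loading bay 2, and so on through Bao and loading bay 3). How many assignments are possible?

Let Aᵢ (for i ∈ {1, 2, 3}) be the placements that put person i in their forbidden loading bay. Any j of these fix j positions, leaving (9−j)! ways to fill the rest, and there are C(3,j) ways to pick which j.
By inclusion–exclusion, the number of valid placements is Σ_{j=0}^{3} (−1)^j C(3,j)·(9−j)!.
Computing: 362880 − 120960 + 15120 − 720 = 256320.

256320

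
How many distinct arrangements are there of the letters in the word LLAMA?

30

LLAMA has 5 letters with A appearing twice and L appearing twice.
So there are 5! / (2!·2!) = 30 distinguishable arrangements.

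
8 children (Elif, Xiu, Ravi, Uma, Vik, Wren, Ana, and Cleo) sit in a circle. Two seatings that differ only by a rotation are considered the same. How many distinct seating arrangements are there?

Around a circle, 8 distinct people have 8!/8 = (7)! = 5040 rotationally distinct seatings.

5040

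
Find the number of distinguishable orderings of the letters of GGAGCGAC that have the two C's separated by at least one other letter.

315

There are 8!/(4!·2!·2!) = 420 arrangements of GGAGCGAC in total.
Arrangements with the C's together: treat CC as one letter, giving (7)!/(4!·2!) = 105.
Subtracting, 420 − 105 = 315 arrangements keep the C's apart.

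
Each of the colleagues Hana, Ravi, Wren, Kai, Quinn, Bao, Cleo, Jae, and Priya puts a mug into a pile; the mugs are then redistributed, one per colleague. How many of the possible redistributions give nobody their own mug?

Count assignments avoiding every fixed point. For any j of the 9 colleagues fixed to their own mug, the other 9−j can be arranged in (9−j)! ways.
By inclusion–exclusion this is Σ_{j=0}^{9} (−1)^j C(9,j)·(9−j)!.
Computing: 362880 − 362880 + 181440 − 60480 + 15120 − 3024 + 504 − 72 + 9 − 1 = 133496.

133496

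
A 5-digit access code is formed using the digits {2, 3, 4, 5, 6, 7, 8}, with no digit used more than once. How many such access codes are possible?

Choose and order 5 of the 7 symbols: the first digit has 7 options, the next 6, and so on down to 3.
That product is 7 × 6 × 5 × 4 × 3 = 2520.

2520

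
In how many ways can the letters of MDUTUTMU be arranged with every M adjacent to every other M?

420

Treat the 2 copies of M as a single block. The multiset to arrange is then {MM, D, T, T, U, U, U}, 7 items in all.
That gives (7)!/(3!·2!) = 420 arrangements.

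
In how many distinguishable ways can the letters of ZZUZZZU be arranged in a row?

21

The 7 letters of ZZUZZZU have repeats: U appearing twice and Z appearing 5 times.
The number of distinct arrangements is 7!/(5!·2!) = 5040/240 = 21.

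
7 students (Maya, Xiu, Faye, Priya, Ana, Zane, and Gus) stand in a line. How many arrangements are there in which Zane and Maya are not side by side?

3600

There are 7! = 5040 arrangements in all. If Zane and Maya are adjacent, merging them into one block gives 2·(6)! = 1440 arrangements.
So 5040 − 1440 = 3600 arrangements keep them apart.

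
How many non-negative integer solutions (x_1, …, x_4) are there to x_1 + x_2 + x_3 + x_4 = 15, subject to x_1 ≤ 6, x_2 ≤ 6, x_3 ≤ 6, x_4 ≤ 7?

Without the upper bounds there are C(18,3) = 816 ways to split 15 among 4 variables.
Subtract solutions that violate a single cap (substitute x_i' = x_i − (cap_i+1)): x_1 ≥ 7 gives C(11,3) = 165; x_2 ≥ 7 gives C(11,3) = 165; x_3 ≥ 7 gives C(11,3) = 165; x_4 ≥ 8 gives C(10,3) = 120. Together 615.
Add back pairs where two caps are both exceeded: 4 + 4 + 1 + 4 + 1 + 1 = 15.
By inclusion–exclusion the count is 816 − 615 + 15 = 216.

216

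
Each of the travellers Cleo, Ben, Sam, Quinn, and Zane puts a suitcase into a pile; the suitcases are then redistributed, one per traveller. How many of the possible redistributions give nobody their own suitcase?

44

This is the derangement count D_5: permutations of 5 items with no fixed point.
By inclusion–exclusion this is Σ_{j=0}^{5} (−1)^j C(5,j)·(5−j)!.
Computing: 120 − 120 + 60 − 20 + 5 − 1 = 44.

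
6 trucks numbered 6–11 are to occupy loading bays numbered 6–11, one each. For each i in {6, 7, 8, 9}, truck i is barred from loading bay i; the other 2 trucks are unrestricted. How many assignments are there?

Let Aᵢ (for 6 ≤ i ≤ 9) be the placements that put truck i in its forbidden loading bay. Any j of these fix j positions, leaving (6−j)! ways to fill the rest, and there are C(4,j) ways to pick which j.
By inclusion–exclusion, the number of valid placements is Σ_{j=0}^{4} (−1)^j C(4,j)·(6−j)!.
Computing: 720 − 480 + 144 − 24 + 2 = 362.

362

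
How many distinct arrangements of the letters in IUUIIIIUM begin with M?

Fix M in the first position and arrange the remaining 8 letters.
Those 8 letters have I appearing 5 times and U appearing 3 times, giving (8)!/(5!·3!) = 56.

56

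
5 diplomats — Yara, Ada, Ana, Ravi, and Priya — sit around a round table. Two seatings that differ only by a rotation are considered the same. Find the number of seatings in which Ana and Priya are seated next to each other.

12

Treat {Ana, Priya} as one unit (2 internal orders) and seat the resulting 4 units around the table: (3)! circular arrangements.
So 2 × (3)! = 2 × 6 = 12.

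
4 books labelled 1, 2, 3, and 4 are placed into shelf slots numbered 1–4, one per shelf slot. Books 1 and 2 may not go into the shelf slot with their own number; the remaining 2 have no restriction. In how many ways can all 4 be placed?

Let Aᵢ (for i ∈ {1, 2}) be the placements that put book i in its forbidden shelf slot. Any j of these fix j positions, leaving (4−j)! ways to fill the rest, and there are C(2,j) ways to pick which j.
By inclusion–exclusion, the number of valid placements is Σ_{j=0}^{2} (−1)^j C(2,j)·(4−j)!.
Computing: 24 − 12 + 2 = 14.

14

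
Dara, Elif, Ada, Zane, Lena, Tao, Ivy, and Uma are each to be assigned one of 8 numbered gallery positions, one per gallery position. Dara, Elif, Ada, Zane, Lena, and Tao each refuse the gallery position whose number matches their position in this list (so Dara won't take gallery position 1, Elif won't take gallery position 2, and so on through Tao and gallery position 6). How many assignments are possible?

18806

Let Aᵢ (for 1 ≤ i ≤ 6) be the placements that put person i in their forbidden gallery position. Any j of these fix j positions, leaving (8−j)! ways to fill the rest, and there are C(6,j) ways to pick which j.
By inclusion–exclusion, the number of valid placements is Σ_{j=0}^{6} (−1)^j C(6,j)·(8−j)!.
Computing: 40320 − 30240 + 10800 − 2400 + 360 − 36 + 2 = 18806.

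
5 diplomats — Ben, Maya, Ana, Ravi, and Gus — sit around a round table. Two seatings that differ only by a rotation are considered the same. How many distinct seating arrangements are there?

24

Around a circle, 5 distinct people have 5!/5 = (4)! = 24 rotationally distinct seatings.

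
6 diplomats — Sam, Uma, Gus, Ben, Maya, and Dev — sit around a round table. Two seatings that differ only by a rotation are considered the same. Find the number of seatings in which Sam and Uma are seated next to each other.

48

Glue Sam and Uma into a block (2 internal orders). Seating 5 units around a circle gives (4)! arrangements.
So 2 × (4)! = 2 × 24 = 48.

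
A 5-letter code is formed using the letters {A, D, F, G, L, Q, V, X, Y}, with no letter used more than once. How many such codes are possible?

With no repetition, fill the 5 letters in order: 9 choices, then 8, down to 5.
That product is 9 × 8 × 7 × 6 × 5 = 15120.

15120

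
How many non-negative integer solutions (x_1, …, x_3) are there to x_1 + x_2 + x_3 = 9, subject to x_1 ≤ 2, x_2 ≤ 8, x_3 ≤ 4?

Ignoring the caps, the number of non-negative solutions to x_1+…+x_3 = 9 is C(11,2) = 55.
Subtract solutions that violate a single cap (substitute x_i' = x_i − (cap_i+1)): x_1 ≥ 3 gives C(8,2) = 28; x_2 ≥ 9 gives C(2,2) = 1; x_3 ≥ 5 gives C(6,2) = 15. Together 44.
Add back pairs where two caps are both exceeded: 0 + 3 + 0 = 3.
By inclusion–exclusion the count is 55 − 44 + 3 = 14.

14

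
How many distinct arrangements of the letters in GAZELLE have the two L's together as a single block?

Treat the 2 copies of L as a single block. The multiset to arrange is then {LL, A, E, E, G, Z}, 6 items in all.
That gives (6)!/(2!) = 360 arrangements.

360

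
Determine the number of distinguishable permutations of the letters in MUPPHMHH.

1680

Letter multiplicities in MUPPHMHH: H×3, M×2, P×2, U×1.
The number of distinct arrangements is 8!/(3!·2!·2!) = 40320/24 = 1680.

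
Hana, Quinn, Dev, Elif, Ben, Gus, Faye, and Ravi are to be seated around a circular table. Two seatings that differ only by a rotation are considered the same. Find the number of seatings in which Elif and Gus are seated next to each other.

Glue Elif and Gus into a block (2 internal orders). Seating 7 units around a circle gives (6)! arrangements.
So 2 × (6)! = 2 × 720 = 1440.

1440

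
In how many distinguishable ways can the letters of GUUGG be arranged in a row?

The 5 letters of GUUGG have repeats: G appearing 3 times and U appearing twice.
The number of distinct arrangements is 5!/(3!·2!) = 120/12 = 10.

10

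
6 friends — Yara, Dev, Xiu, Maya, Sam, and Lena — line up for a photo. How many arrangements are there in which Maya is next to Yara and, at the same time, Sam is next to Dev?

96

Treat {Maya,Yara} as one block (2 orders) and {Sam,Dev} as another (2 orders).
That leaves 4 units to arrange: 2 × 2 × 4! = 4 × 24 = 96.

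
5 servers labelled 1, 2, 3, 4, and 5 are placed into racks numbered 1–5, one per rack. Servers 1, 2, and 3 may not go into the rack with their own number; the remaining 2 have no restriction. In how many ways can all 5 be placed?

64

Let Aᵢ (for i ∈ {1, 2, 3}) be the placements that put server i in its forbidden rack. Any j of these fix j positions, leaving (5−j)! ways to fill the rest, and there are C(3,j) ways to pick which j.
By inclusion–exclusion, the number of valid placements is Σ_{j=0}^{3} (−1)^j C(3,j)·(5−j)!.
Computing: 120 − 72 + 18 − 2 = 64.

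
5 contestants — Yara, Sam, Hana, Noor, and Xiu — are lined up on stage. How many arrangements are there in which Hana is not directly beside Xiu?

72

Of the 5! = 120 arrangements, those with Hana and Xiu adjacent number 2 × 4! = 48 (treat the pair as a block with 2 internal orders).
Complementary counting: 120 − 48 = 72.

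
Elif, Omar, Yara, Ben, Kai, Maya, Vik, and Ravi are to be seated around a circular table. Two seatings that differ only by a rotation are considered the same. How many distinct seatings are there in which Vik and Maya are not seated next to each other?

Without the restriction there are (7)! = 5040 seatings.
Seatings with Vik beside Maya: treat them as a block with 2 internal orders, giving 2 × (6)! = 1440.
Subtracting, 5040 − 1440 = 3600.

3600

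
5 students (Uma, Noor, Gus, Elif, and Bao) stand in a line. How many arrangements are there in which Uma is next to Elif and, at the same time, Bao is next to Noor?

24

Treat {Uma,Elif} as one block (2 orders) and {Bao,Noor} as another (2 orders).
That leaves 3 units to arrange: 2 × 2 × 3! = 4 × 6 = 24.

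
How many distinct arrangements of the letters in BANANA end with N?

20

With the last slot taken by N, it remains to arrange the other 5 letters (BAANA).
Those 5 letters have A appearing 3 times, giving (5)!/(3!) = 20.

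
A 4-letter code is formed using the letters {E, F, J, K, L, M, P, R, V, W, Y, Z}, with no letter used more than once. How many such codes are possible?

This is a permutation of 4 out of 12: P(12,4) = 12!/8!.
That product is 12 × 11 × 10 × 9 = 11880.

11880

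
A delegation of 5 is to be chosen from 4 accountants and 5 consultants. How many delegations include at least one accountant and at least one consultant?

125

Unrestricted: C(9,5) = 126 ways to pick any 5 of the 9.
Selections missing a whole group: no accountants → C(5,5) = 1; no consultants → C(4,5) = 0.
Both groups omitted at once is impossible, so 126 − 1 = 125.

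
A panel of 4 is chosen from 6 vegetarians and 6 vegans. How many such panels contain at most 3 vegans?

Split by how many vegans are chosen (0 through 3).
Sum: C(6,0)·C(6,4) + C(6,1)·C(6,3) + C(6,2)·C(6,2) + C(6,3)·C(6,1) = 15 + 120 + 225 + 120 = 480.

480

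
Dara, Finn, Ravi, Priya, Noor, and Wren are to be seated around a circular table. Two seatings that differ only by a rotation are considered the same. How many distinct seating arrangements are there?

120

Seat Dara anywhere (absorbing the rotational symmetry), then permute the other 5: (5)! = 120.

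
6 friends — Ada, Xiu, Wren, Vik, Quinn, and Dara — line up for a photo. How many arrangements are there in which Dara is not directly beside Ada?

480

There are 6! = 720 arrangements in all. If Dara and Ada are adjacent, merging them into one block gives 2·(5)! = 240 arrangements.
So 720 − 240 = 480 arrangements keep them apart.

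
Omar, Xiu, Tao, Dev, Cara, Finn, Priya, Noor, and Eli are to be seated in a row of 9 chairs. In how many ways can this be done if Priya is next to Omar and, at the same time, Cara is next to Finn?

Treat {Priya,Omar} as one block (2 orders) and {Cara,Finn} as another (2 orders).
That leaves 7 units to arrange: 2 × 2 × 7! = 4 × 5040 = 20160.

20160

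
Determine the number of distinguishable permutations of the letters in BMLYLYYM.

The 8 letters of BMLYLYYM have repeats: L appearing twice, M appearing twice, and Y appearing 3 times.
The number of distinct arrangements is 8!/(3!·2!·2!) = 40320/24 = 1680.

1680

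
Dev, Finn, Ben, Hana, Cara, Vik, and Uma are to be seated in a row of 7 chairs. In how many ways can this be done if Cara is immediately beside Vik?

Place the 5 others and the Cara-Vik pair as 6 objects in a line; the pair has 2 internal arrangements.
That gives 2 × 6! = 2 × 720 = 1440.

1440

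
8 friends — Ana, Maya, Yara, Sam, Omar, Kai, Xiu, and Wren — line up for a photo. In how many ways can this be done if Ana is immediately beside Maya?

10080

Place the 6 others and the Ana-Maya pair as 7 objects in a line; the pair has 2 internal arrangements.
So the count is 2·(7)! = 10080.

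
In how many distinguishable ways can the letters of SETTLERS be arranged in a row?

The 8 letters of SETTLERS have repeats: E appearing twice, S appearing twice, and T appearing twice.
So there are 8! / (2!·2!·2!) = 5040 distinguishable arrangements.

5040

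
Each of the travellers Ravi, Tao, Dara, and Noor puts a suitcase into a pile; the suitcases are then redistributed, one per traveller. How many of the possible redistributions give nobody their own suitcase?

Count assignments avoiding every fixed point. For any j of the 4 travellers fixed to their own suitcase, the other 4−j can be arranged in (4−j)! ways.
By inclusion–exclusion this is Σ_{j=0}^{4} (−1)^j C(4,j)·(4−j)!.
Computing: 24 − 24 + 12 − 4 + 1 = 9.

9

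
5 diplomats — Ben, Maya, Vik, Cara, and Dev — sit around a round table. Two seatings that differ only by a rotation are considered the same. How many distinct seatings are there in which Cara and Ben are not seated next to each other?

Without the restriction there are (4)! = 24 seatings.
Seatings with Cara beside Ben: treat them as a block with 2 internal orders, giving 2 × (3)! = 12.
Subtracting, 24 − 12 = 12.

12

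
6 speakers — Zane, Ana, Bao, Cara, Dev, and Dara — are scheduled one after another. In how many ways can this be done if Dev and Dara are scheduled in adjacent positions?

Place the 4 others and the Dev-Dara pair as 5 objects in a line; the pair has 2 internal arrangements.
That gives 2 × 5! = 2 × 120 = 240.

240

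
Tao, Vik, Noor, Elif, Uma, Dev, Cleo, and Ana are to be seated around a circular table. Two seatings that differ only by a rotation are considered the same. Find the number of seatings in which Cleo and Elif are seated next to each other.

1440

Glue Cleo and Elif into a block (2 internal orders). Seating 7 units around a circle gives (6)! arrangements.
So 2 × (6)! = 2 × 720 = 1440.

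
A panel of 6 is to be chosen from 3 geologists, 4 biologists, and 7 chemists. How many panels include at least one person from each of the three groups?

2331

Total 6-person selections from all 14: C(14,6) = 3003.
Selections missing a whole group: no geologists → C(11,6) = 462; no biologists → C(10,6) = 210; no chemists → C(7,6) = 7.
Add back selections omitting two groups (i.e. drawn from a single group): C(3,6) + C(4,6) + C(7,6) = 7.
By inclusion–exclusion: 3003 − 679 + 7 = 2331.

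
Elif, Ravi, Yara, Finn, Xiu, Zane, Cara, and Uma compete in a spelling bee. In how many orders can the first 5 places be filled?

There are 8 choices for 1st place, 7 for 2nd, and so on down to 4 for position 5.
That gives 8 × 7 × 6 × 5 × 4 = 6720.

6720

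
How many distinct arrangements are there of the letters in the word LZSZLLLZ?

280

Letter multiplicities in LZSZLLLZ: L×4, S×1, Z×3.
Dividing 8! = 40320 by 4!·3! = 144 for the repeated letters gives 280.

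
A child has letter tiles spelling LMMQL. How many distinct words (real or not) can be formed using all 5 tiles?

The 5 letters of LMMQL have repeats: L appearing twice and M appearing twice.
Dividing 5! = 120 by 2!·2! = 4 for the repeated letters gives 30.

30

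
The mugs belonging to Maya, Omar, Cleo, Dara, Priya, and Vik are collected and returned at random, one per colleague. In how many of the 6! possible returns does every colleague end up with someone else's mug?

Let Aᵢ be the assignments in which colleague i gets their own mug. We want the size of the complement of A₁∪…∪A_6.
By inclusion–exclusion this is Σ_{j=0}^{6} (−1)^j C(6,j)·(6−j)!.
Computing: 720 − 720 + 360 − 120 + 30 − 6 + 1 = 265.

265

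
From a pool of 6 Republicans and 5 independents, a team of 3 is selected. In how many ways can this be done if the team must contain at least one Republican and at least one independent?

Total 3-person selections from all 11: C(11,3) = 165.
Selections missing a whole group: no Republicans → C(5,3) = 10; no independents → C(6,3) = 20.
Both groups omitted at once is impossible, so 165 − 30 = 135.

135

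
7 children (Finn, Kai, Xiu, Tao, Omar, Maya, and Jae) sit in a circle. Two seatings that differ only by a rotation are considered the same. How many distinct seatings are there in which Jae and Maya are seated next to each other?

240

Glue Jae and Maya into a block (2 internal orders). Seating 6 units around a circle gives (5)! arrangements.
So 2 × (5)! = 2 × 120 = 240.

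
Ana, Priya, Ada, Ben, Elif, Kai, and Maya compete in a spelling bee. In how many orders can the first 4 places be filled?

There are 7 choices for 1st place, 6 for 2nd, and so on down to 4 for position 4.
That gives 7 × 6 × 5 × 4 = 840.

840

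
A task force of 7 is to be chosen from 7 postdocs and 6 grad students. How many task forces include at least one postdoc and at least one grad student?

1715

Unrestricted: C(13,7) = 1716 ways to pick any 7 of the 13.
Selections missing a whole group: no postdocs → C(6,7) = 0; no grad students → C(7,7) = 1.
Both groups omitted at once is impossible, so 1716 − 1 = 1715.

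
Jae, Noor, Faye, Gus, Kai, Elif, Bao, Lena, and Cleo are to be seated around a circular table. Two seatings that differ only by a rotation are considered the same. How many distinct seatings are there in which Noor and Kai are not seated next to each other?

Without the restriction there are (8)! = 40320 seatings.
Those with Noor next to Kai: fuse the pair into one unit and seat 8 units around a circle — 2·(7)! = 10080.
Subtracting, 40320 − 10080 = 30240.

30240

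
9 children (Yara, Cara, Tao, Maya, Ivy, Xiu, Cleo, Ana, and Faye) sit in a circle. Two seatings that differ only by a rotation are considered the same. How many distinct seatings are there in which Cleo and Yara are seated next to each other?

Treat {Cleo, Yara} as one unit (2 internal orders) and seat the resulting 8 units around the table: (7)! circular arrangements.
So 2 × (7)! = 2 × 5040 = 10080.

10080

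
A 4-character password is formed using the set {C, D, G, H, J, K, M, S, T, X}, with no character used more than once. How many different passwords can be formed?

Choose and order 4 of the 10 symbols: the first character has 10 options, the next 9, then 8, 7.
That product is 10 × 9 × 8 × 7 = 5040.

5040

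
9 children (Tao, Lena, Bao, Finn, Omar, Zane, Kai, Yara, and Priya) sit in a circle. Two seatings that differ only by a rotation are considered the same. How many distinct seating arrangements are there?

40320

Seat Tao anywhere (absorbing the rotational symmetry), then permute the other 8: (8)! = 40320.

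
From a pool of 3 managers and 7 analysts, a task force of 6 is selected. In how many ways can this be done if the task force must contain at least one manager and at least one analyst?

203

With no constraint there are C(10,6) = 210 possible selections.
Subtract selections that omit an entire group: no managers → C(7,6) = 7; no analysts → C(3,6) = 0.
Both groups omitted at once is impossible, so 210 − 7 = 203.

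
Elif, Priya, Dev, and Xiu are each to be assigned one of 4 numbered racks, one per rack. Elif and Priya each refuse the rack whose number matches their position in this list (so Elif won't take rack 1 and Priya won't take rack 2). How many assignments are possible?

Let Aᵢ (for i ∈ {1, 2}) be the placements that put person i in their forbidden rack. Any j of these fix j positions, leaving (4−j)! ways to fill the rest, and there are C(2,j) ways to pick which j.
By inclusion–exclusion, the number of valid placements is Σ_{j=0}^{2} (−1)^j C(2,j)·(4−j)!.
Computing: 24 − 12 + 2 = 14.

14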